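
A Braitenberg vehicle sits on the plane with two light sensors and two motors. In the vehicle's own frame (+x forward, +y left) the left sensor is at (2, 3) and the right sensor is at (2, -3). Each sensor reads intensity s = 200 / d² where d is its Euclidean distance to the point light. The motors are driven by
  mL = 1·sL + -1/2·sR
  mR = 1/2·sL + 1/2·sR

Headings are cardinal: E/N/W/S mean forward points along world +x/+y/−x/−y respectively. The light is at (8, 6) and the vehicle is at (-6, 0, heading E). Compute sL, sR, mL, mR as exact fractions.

left sensor world pos  = (-4, 3); dL² = 153
right sensor world pos = (-4, -3); dR² = 225
sL = 200/153 = 200/153
sR = 200/225 = 8/9
mL = 1·sL + -1/2·sR = 44/51
mR = 1/2·sL + 1/2·sR = 56/51

200/153 8/9 44/51 56/51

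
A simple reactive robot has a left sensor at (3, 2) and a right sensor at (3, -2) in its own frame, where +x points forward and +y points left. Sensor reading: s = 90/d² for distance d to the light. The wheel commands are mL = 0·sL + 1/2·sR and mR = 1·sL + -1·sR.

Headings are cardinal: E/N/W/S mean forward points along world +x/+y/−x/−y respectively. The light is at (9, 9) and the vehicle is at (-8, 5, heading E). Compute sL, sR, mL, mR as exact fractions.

left sensor world pos  = (-5, 7); dL² = 200
right sensor world pos = (-5, 3); dR² = 232
sL = 90/200 = 9/20
sR = 90/232 = 45/116
mL = 0·sL + 1/2·sR = 45/232
mR = 1·sL + -1·sR = 9/145

9/20 45/116 45/232 9/145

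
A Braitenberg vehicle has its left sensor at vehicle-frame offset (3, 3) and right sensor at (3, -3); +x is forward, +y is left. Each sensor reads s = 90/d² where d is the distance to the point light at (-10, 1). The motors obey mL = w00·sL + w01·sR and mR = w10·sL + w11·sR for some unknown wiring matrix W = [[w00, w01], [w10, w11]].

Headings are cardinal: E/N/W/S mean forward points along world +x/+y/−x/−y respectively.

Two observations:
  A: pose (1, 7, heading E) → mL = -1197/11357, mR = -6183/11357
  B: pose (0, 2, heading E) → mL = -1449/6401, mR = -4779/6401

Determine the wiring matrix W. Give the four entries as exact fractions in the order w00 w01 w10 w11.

-1 1/2 -1 -1/2

obs A: pose=(1,7,E) → sL=90/277, sR=18/41, mL=-1197/11357, mR=-6183/11357
obs B: pose=(0,2,E) → sL=18/37, sR=90/173, mL=-1449/6401, mR=-4779/6401
sensor matrix S = [[90/277, 18/41], [18/37, 90/173]]; det S = -3238704/72696157
solve [mL_A; mL_B] = S·[w00; w01] and [mR_A; mR_B] = S·[w10; w11]:
  w00 = -1, w01 = 1/2, w10 = -1, w11 = -1/2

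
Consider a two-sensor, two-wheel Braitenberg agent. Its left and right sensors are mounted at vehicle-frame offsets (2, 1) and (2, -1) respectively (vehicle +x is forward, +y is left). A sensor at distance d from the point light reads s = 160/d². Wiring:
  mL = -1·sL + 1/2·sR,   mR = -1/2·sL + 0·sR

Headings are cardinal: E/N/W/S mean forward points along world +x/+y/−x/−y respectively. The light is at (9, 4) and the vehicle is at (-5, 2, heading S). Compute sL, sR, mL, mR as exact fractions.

left sensor world pos  = (-4, 0); dL² = 185
right sensor world pos = (-6, 0); dR² = 241
sL = 160/185 = 32/37
sR = 160/241 = 160/241
mL = -1·sL + 1/2·sR = -4752/8917
mR = -1/2·sL + 0·sR = -16/37

32/37 160/241 -4752/8917 -16/37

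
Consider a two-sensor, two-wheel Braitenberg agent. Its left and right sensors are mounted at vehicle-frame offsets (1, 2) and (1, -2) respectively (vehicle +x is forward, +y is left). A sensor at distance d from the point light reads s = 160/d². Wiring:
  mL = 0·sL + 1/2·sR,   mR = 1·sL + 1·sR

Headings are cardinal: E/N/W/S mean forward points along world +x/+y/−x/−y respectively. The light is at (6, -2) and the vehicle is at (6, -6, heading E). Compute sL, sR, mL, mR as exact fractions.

left sensor world pos  = (7, -4); dL² = 5
right sensor world pos = (7, -8); dR² = 37
sL = 160/5 = 32
sR = 160/37 = 160/37
mL = 0·sL + 1/2·sR = 80/37
mR = 1·sL + 1·sR = 1344/37

32 160/37 80/37 1344/37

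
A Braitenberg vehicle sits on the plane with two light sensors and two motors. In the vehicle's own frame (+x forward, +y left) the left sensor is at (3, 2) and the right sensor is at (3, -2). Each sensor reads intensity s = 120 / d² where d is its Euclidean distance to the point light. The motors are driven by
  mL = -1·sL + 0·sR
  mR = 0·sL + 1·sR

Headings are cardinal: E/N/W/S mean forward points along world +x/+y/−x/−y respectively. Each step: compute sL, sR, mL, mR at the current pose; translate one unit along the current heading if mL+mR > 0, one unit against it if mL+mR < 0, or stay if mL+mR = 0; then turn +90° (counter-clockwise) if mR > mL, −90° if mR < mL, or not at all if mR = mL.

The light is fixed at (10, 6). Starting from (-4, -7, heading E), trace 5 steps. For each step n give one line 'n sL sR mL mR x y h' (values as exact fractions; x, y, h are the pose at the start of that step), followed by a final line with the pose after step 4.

n=0: pose=(-4,-7,E); sL=60/121, sR=60/173; mL=-60/121, mR=60/173; mL+mR=-3120/20933 → advance -1; mR−mL=17640/20933 → turn +1·90°
n=1: pose=(-5,-7,N); sL=120/389, sR=120/269; mL=-120/389, mR=120/269; mL+mR=14400/104641 → advance +1; mR−mL=78960/104641 → turn +1·90°
n=2: pose=(-5,-6,W); sL=3/13, sR=15/53; mL=-3/13, mR=15/53; mL+mR=36/689 → advance +1; mR−mL=354/689 → turn +1·90°
n=3: pose=(-6,-6,S); sL=120/421, sR=40/183; mL=-120/421, mR=40/183; mL+mR=-5120/77043 → advance -1; mR−mL=38800/77043 → turn +1·90°
n=4: pose=(-6,-5,E); sL=12/25, sR=60/169; mL=-12/25, mR=60/169; mL+mR=-528/4225 → advance -1; mR−mL=3528/4225 → turn +1·90°

0 60/121 60/173 -60/121 60/173 -4 -7 E
1 120/389 120/269 -120/389 120/269 -5 -7 N
2 3/13 15/53 -3/13 15/53 -5 -6 W
3 120/421 40/183 -120/421 40/183 -6 -6 S
4 12/25 60/169 -12/25 60/169 -6 -5 E
final -7 -5 N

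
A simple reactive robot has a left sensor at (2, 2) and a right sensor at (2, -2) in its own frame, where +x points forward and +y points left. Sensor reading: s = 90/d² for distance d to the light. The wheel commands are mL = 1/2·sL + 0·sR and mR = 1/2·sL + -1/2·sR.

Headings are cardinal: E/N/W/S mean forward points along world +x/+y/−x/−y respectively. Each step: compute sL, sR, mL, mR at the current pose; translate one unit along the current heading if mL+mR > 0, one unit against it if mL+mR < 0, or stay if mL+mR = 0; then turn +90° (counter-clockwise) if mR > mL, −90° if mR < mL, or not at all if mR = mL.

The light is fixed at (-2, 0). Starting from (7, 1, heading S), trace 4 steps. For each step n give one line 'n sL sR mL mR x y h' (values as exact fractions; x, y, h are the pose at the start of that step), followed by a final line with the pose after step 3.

0 45/61 9/5 45/122 -162/305 7 1 S
1 90/49 18/13 45/49 144/637 7 2 W
2 45/26 45/58 45/52 180/377 6 2 N
3 18/25 90/101 9/25 -216/2525 6 3 E
final 7 3 S

n=0: pose=(7,1,S); sL=45/61, sR=9/5; mL=45/122, mR=-162/305; mL+mR=-99/610 → advance -1; mR−mL=-9/10 → turn -1·90°
n=1: pose=(7,2,W); sL=90/49, sR=18/13; mL=45/49, mR=144/637; mL+mR=729/637 → advance +1; mR−mL=-9/13 → turn -1·90°
n=2: pose=(6,2,N); sL=45/26, sR=45/58; mL=45/52, mR=180/377; mL+mR=2025/1508 → advance +1; mR−mL=-45/116 → turn -1·90°
n=3: pose=(6,3,E); sL=18/25, sR=90/101; mL=9/25, mR=-216/2525; mL+mR=693/2525 → advance +1; mR−mL=-45/101 → turn -1·90°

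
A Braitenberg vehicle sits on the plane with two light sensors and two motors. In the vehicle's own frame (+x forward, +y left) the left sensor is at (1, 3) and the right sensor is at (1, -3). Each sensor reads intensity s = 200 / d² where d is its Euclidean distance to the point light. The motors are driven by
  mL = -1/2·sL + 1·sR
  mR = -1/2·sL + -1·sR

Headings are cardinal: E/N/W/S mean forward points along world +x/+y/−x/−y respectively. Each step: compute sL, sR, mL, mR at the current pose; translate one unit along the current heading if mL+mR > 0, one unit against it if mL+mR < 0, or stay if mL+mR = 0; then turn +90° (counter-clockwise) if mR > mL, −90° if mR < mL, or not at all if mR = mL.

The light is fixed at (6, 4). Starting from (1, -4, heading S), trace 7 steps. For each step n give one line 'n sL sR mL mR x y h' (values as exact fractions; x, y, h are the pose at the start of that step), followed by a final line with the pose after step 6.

0 40/17 40/29 100/493 -1260/493 1 -4 S
1 25/17 50/13 1375/442 -2025/442 1 -3 W
2 40/17 200/37 2660/629 -4140/629 2 -3 N
3 100/17 20/13 -310/221 -990/221 2 -4 E
4 40/17 40/29 100/493 -1260/493 1 -4 S
5 25/17 50/13 1375/442 -2025/442 1 -3 W
6 40/17 200/37 2660/629 -4140/629 2 -3 N
final 2 -4 E

n=0: pose=(1,-4,S); sL=40/17, sR=40/29; mL=100/493, mR=-1260/493; mL+mR=-40/17 → advance -1; mR−mL=-80/29 → turn -1·90°
n=1: pose=(1,-3,W); sL=25/17, sR=50/13; mL=1375/442, mR=-2025/442; mL+mR=-25/17 → advance -1; mR−mL=-100/13 → turn -1·90°
n=2: pose=(2,-3,N); sL=40/17, sR=200/37; mL=2660/629, mR=-4140/629; mL+mR=-40/17 → advance -1; mR−mL=-400/37 → turn -1·90°
n=3: pose=(2,-4,E); sL=100/17, sR=20/13; mL=-310/221, mR=-990/221; mL+mR=-100/17 → advance -1; mR−mL=-40/13 → turn -1·90°
n=4: pose=(1,-4,S); sL=40/17, sR=40/29; mL=100/493, mR=-1260/493; mL+mR=-40/17 → advance -1; mR−mL=-80/29 → turn -1·90°
n=5: pose=(1,-3,W); sL=25/17, sR=50/13; mL=1375/442, mR=-2025/442; mL+mR=-25/17 → advance -1; mR−mL=-100/13 → turn -1·90°
n=6: pose=(2,-3,N); sL=40/17, sR=200/37; mL=2660/629, mR=-4140/629; mL+mR=-40/17 → advance -1; mR−mL=-400/37 → turn -1·90°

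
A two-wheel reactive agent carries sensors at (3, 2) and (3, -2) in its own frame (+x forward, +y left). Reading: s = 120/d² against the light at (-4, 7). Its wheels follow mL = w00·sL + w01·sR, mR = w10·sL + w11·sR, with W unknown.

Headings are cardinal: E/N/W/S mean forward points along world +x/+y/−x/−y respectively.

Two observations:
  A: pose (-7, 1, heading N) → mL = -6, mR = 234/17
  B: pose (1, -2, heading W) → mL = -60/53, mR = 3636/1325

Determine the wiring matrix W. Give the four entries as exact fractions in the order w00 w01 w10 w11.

0 -1/2 1/2 1

obs A: pose=(-7,1,N) → sL=60/17, sR=12, mL=-6, mR=234/17
obs B: pose=(1,-2,W) → sL=24/25, sR=120/53, mL=-60/53, mR=3636/1325
sensor matrix S = [[60/17, 12], [24/25, 120/53]]; det S = -79488/22525
solve [mL_A; mL_B] = S·[w00; w01] and [mR_A; mR_B] = S·[w10; w11]:
  w00 = 0, w01 = -1/2, w10 = 1/2, w11 = 1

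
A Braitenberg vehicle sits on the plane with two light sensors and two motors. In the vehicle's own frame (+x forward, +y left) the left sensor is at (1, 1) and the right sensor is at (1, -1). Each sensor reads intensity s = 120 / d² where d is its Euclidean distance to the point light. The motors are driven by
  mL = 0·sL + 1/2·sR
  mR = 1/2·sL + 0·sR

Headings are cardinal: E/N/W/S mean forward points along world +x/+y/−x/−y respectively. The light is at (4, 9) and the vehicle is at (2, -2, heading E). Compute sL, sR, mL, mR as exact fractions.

left sensor world pos  = (3, -1); dL² = 101
right sensor world pos = (3, -3); dR² = 145
sL = 120/101 = 120/101
sR = 120/145 = 24/29
mL = 0·sL + 1/2·sR = 12/29
mR = 1/2·sL + 0·sR = 60/101

120/101 24/29 12/29 60/101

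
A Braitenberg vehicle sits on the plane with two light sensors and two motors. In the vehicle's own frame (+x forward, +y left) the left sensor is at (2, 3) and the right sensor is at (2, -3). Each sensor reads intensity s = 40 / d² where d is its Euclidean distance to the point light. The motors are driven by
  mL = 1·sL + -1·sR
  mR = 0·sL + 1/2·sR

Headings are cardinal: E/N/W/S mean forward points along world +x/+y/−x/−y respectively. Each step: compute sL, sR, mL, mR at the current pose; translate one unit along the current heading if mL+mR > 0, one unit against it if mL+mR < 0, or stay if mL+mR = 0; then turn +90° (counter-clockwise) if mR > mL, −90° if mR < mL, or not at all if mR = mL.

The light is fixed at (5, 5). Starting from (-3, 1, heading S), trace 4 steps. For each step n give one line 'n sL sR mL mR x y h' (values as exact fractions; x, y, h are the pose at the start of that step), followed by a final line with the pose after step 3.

n=0: pose=(-3,1,S); sL=40/61, sR=40/157; mL=3840/9577, mR=20/157; mL+mR=5060/9577 → advance +1; mR−mL=-2620/9577 → turn -1·90°
n=1: pose=(-3,0,W); sL=10/41, sR=5/13; mL=-75/533, mR=5/26; mL+mR=55/1066 → advance +1; mR−mL=355/1066 → turn +1·90°
n=2: pose=(-4,0,S); sL=8/17, sR=40/193; mL=864/3281, mR=20/193; mL+mR=1204/3281 → advance +1; mR−mL=-524/3281 → turn -1·90°
n=3: pose=(-4,-1,W); sL=20/101, sR=4/13; mL=-144/1313, mR=2/13; mL+mR=58/1313 → advance +1; mR−mL=346/1313 → turn +1·90°

0 40/61 40/157 3840/9577 20/157 -3 1 S
1 10/41 5/13 -75/533 5/26 -3 0 W
2 8/17 40/193 864/3281 20/193 -4 0 S
3 20/101 4/13 -144/1313 2/13 -4 -1 W
final -5 -1 S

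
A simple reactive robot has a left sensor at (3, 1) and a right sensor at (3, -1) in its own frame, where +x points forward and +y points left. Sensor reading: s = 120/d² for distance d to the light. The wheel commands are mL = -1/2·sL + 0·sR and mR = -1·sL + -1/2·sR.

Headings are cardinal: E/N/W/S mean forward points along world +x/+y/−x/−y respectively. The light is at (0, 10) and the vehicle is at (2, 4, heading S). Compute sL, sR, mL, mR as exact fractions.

left sensor world pos  = (3, 1); dL² = 90
right sensor world pos = (1, 1); dR² = 82
sL = 120/90 = 4/3
sR = 120/82 = 60/41
mL = -1/2·sL + 0·sR = -2/3
mR = -1·sL + -1/2·sR = -254/123

4/3 60/41 -2/3 -254/123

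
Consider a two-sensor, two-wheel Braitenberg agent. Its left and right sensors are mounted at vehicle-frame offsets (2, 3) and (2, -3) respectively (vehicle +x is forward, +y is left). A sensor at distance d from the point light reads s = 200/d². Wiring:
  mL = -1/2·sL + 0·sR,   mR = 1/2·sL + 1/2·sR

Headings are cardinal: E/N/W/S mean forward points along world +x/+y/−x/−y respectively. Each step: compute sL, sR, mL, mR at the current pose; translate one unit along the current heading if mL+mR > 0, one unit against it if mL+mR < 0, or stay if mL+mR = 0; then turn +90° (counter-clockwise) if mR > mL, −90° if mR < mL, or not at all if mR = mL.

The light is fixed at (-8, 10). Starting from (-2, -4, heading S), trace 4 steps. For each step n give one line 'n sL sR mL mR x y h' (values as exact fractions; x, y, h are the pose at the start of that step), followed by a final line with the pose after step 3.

0 200/337 40/53 -100/337 12040/17861 -2 -4 S
1 25/26 50/97 -25/52 3725/5044 -2 -5 E
2 40/37 200/269 -20/37 9080/9953 -1 -5 N
3 100/157 100/73 -50/157 11500/11461 -1 -4 W
final -2 -4 S

n=0: pose=(-2,-4,S); sL=200/337, sR=40/53; mL=-100/337, mR=12040/17861; mL+mR=20/53 → advance +1; mR−mL=17340/17861 → turn +1·90°
n=1: pose=(-2,-5,E); sL=25/26, sR=50/97; mL=-25/52, mR=3725/5044; mL+mR=25/97 → advance +1; mR−mL=3075/2522 → turn +1·90°
n=2: pose=(-1,-5,N); sL=40/37, sR=200/269; mL=-20/37, mR=9080/9953; mL+mR=100/269 → advance +1; mR−mL=14460/9953 → turn +1·90°
n=3: pose=(-1,-4,W); sL=100/157, sR=100/73; mL=-50/157, mR=11500/11461; mL+mR=50/73 → advance +1; mR−mL=15150/11461 → turn +1·90°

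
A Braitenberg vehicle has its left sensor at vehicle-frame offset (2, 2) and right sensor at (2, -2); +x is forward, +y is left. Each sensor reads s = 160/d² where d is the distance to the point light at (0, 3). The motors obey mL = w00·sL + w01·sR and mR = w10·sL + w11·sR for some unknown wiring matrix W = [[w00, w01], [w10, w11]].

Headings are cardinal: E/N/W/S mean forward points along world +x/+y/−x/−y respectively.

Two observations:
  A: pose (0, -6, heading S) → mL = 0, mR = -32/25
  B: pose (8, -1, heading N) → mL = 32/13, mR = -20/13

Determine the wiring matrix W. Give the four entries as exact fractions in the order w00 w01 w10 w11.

1 -1 0 -1

obs A: pose=(0,-6,S) → sL=32/25, sR=32/25, mL=0, mR=-32/25
obs B: pose=(8,-1,N) → sL=4, sR=20/13, mL=32/13, mR=-20/13
sensor matrix S = [[32/25, 32/25], [4, 20/13]]; det S = -1024/325
solve [mL_A; mL_B] = S·[w00; w01] and [mR_A; mR_B] = S·[w10; w11]:
  w00 = 1, w01 = -1, w10 = 0, w11 = -1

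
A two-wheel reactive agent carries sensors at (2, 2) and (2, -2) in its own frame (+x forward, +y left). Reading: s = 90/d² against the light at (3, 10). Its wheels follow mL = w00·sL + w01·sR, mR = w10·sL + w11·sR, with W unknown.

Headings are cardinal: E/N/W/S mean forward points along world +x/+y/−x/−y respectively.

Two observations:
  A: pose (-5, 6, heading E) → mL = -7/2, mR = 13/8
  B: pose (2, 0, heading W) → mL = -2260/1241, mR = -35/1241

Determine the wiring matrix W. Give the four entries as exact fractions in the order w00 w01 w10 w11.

-1 -1 1 -1/2

obs A: pose=(-5,6,E) → sL=9/4, sR=5/4, mL=-7/2, mR=13/8
obs B: pose=(2,0,W) → sL=10/17, sR=90/73, mL=-2260/1241, mR=-35/1241
sensor matrix S = [[9/4, 5/4], [10/17, 90/73]]; det S = 2530/1241
solve [mL_A; mL_B] = S·[w00; w01] and [mR_A; mR_B] = S·[w10; w11]:
  w00 = -1, w01 = -1, w10 = 1, w11 = -1/2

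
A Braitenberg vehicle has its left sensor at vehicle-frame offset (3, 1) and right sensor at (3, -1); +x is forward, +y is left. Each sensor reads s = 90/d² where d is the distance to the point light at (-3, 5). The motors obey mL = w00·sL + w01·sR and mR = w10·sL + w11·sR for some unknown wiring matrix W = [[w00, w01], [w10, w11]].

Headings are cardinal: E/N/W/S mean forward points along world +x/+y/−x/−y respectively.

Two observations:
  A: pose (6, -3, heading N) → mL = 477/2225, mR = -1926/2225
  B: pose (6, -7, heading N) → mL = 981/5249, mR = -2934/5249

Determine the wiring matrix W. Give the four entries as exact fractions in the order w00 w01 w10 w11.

-1/2 1 -1/2 -1/2

obs A: pose=(6,-3,N) → sL=90/89, sR=18/25, mL=477/2225, mR=-1926/2225
obs B: pose=(6,-7,N) → sL=18/29, sR=90/181, mL=981/5249, mR=-2934/5249
sensor matrix S = [[90/89, 18/25], [18/29, 90/181]]; det S = 653184/11679025
solve [mL_A; mL_B] = S·[w00; w01] and [mR_A; mR_B] = S·[w10; w11]:
  w00 = -1/2, w01 = 1, w10 = -1/2, w11 = -1/2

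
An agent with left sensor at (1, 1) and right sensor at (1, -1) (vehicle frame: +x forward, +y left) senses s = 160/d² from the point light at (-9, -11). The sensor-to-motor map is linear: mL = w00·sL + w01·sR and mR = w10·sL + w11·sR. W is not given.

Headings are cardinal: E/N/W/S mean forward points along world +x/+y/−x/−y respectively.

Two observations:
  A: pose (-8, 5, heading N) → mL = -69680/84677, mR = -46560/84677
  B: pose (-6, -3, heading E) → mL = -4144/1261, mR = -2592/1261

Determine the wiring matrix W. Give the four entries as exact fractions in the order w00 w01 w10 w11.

obs A: pose=(-8,5,N) → sL=160/289, sR=160/293, mL=-69680/84677, mR=-46560/84677
obs B: pose=(-6,-3,E) → sL=160/97, sR=32/13, mL=-4144/1261, mR=-2592/1261
sensor matrix S = [[160/289, 160/293], [160/97, 32/13]]; det S = 49336320/106777697
solve [mL_A; mL_B] = S·[w00; w01] and [mR_A; mR_B] = S·[w10; w11]:
  w00 = -1/2, w01 = -1, w10 = -1/2, w11 = -1/2

-1/2 -1 -1/2 -1/2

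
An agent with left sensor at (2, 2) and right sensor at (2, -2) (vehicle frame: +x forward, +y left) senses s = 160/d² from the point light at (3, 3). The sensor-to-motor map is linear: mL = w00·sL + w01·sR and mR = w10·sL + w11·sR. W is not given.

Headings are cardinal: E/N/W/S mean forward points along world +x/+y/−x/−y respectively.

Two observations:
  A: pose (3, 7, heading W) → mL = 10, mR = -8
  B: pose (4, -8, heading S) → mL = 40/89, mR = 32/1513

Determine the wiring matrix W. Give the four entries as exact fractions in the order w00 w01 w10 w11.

obs A: pose=(3,7,W) → sL=20, sR=4, mL=10, mR=-8
obs B: pose=(4,-8,S) → sL=80/89, sR=16/17, mL=40/89, mR=32/1513
sensor matrix S = [[20, 4], [80/89, 16/17]]; det S = 23040/1513
solve [mL_A; mL_B] = S·[w00; w01] and [mR_A; mR_B] = S·[w10; w11]:
  w00 = 1/2, w01 = 0, w10 = -1/2, w11 = 1/2

1/2 0 -1/2 1/2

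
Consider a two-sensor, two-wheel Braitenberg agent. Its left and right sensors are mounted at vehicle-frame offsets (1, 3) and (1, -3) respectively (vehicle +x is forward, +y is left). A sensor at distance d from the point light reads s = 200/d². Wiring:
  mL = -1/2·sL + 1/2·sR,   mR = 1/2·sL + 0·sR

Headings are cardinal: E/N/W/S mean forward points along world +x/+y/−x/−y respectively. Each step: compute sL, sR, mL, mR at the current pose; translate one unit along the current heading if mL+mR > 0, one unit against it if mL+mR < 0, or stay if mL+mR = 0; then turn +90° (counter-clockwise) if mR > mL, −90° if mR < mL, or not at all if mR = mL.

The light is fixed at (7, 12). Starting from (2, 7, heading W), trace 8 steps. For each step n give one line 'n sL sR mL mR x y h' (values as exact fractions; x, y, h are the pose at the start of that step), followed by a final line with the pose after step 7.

n=0: pose=(2,7,W); sL=2, sR=5; mL=3/2, mR=1; mL+mR=5/2 → advance +1; mR−mL=-1/2 → turn -1·90°
n=1: pose=(1,7,N); sL=200/97, sR=8; mL=288/97, mR=100/97; mL+mR=4 → advance +1; mR−mL=-188/97 → turn -1·90°
n=2: pose=(1,8,E); sL=100/13, sR=100/37; mL=-1200/481, mR=50/13; mL+mR=50/37 → advance +1; mR−mL=3050/481 → turn +1·90°
n=3: pose=(2,8,N); sL=200/73, sR=200/13; mL=6000/949, mR=100/73; mL+mR=100/13 → advance +1; mR−mL=-4700/949 → turn -1·90°
n=4: pose=(2,9,E); sL=25/2, sR=50/13; mL=-225/52, mR=25/4; mL+mR=25/13 → advance +1; mR−mL=275/26 → turn +1·90°
n=5: pose=(3,9,N); sL=200/53, sR=40; mL=960/53, mR=100/53; mL+mR=20 → advance +1; mR−mL=-860/53 → turn -1·90°
n=6: pose=(3,10,E); sL=20, sR=100/17; mL=-120/17, mR=10; mL+mR=50/17 → advance +1; mR−mL=290/17 → turn +1·90°
n=7: pose=(4,10,N); sL=200/37, sR=200; mL=3600/37, mR=100/37; mL+mR=100 → advance +1; mR−mL=-3500/37 → turn -1·90°

0 2 5 3/2 1 2 7 W
1 200/97 8 288/97 100/97 1 7 N
2 100/13 100/37 -1200/481 50/13 1 8 E
3 200/73 200/13 6000/949 100/73 2 8 N
4 25/2 50/13 -225/52 25/4 2 9 E
5 200/53 40 960/53 100/53 3 9 N
6 20 100/17 -120/17 10 3 10 E
7 200/37 200 3600/37 100/37 4 10 N
final 4 11 E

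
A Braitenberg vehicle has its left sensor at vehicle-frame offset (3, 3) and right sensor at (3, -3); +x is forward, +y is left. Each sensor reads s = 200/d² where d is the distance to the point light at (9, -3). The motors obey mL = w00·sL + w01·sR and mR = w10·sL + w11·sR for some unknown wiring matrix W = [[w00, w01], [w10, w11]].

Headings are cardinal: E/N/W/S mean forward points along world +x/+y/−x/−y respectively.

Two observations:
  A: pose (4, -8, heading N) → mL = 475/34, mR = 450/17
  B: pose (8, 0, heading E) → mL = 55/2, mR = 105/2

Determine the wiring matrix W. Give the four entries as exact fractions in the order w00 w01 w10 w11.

obs A: pose=(4,-8,N) → sL=50/17, sR=25, mL=475/34, mR=450/17
obs B: pose=(8,0,E) → sL=5, sR=50, mL=55/2, mR=105/2
sensor matrix S = [[50/17, 25], [5, 50]]; det S = 375/17
solve [mL_A; mL_B] = S·[w00; w01] and [mR_A; mR_B] = S·[w10; w11]:
  w00 = 1/2, w01 = 1/2, w10 = 1/2, w11 = 1

1/2 1/2 1/2 1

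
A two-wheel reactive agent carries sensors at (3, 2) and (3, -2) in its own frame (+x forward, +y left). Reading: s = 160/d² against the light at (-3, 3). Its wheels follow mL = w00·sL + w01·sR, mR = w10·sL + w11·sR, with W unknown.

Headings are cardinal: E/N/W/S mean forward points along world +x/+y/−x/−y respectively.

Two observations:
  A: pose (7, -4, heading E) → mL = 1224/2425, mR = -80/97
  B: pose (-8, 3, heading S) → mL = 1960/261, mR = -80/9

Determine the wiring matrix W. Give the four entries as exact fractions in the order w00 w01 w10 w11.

obs A: pose=(7,-4,E) → sL=80/97, sR=16/25, mL=1224/2425, mR=-80/97
obs B: pose=(-8,3,S) → sL=80/9, sR=80/29, mL=1960/261, mR=-80/9
sensor matrix S = [[80/97, 16/25], [80/9, 80/29]]; det S = -432128/126585
solve [mL_A; mL_B] = S·[w00; w01] and [mR_A; mR_B] = S·[w10; w11]:
  w00 = 1, w01 = -1/2, w10 = -1, w11 = 0

1 -1/2 -1 0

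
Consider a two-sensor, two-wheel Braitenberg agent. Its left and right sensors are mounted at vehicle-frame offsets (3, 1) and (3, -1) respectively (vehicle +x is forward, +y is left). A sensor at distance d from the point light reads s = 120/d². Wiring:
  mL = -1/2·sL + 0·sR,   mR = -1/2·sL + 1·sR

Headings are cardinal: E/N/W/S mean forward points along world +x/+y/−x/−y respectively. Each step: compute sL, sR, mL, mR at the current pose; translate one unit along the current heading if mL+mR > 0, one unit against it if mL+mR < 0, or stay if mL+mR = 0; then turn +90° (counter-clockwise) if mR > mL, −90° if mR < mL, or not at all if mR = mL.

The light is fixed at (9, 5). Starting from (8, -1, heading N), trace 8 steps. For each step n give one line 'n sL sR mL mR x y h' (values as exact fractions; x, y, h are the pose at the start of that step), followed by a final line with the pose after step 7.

n=0: pose=(8,-1,N); sL=120/13, sR=40/3; mL=-60/13, mR=340/39; mL+mR=160/39 → advance +1; mR−mL=40/3 → turn +1·90°
n=1: pose=(8,0,W); sL=30/13, sR=15/4; mL=-15/13, mR=135/52; mL+mR=75/52 → advance +1; mR−mL=15/4 → turn +1·90°
n=2: pose=(7,0,S); sL=24/13, sR=120/73; mL=-12/13, mR=684/949; mL+mR=-192/949 → advance -1; mR−mL=120/73 → turn +1·90°
n=3: pose=(7,1,E); sL=12, sR=60/13; mL=-6, mR=-18/13; mL+mR=-96/13 → advance -1; mR−mL=60/13 → turn +1·90°
n=4: pose=(6,1,N); sL=120/17, sR=24; mL=-60/17, mR=348/17; mL+mR=288/17 → advance +1; mR−mL=24 → turn +1·90°
n=5: pose=(6,2,W); sL=30/13, sR=3; mL=-15/13, mR=24/13; mL+mR=9/13 → advance +1; mR−mL=3 → turn +1·90°
n=6: pose=(5,2,S); sL=8/3, sR=120/61; mL=-4/3, mR=116/183; mL+mR=-128/183 → advance -1; mR−mL=120/61 → turn +1·90°
n=7: pose=(5,3,E); sL=60, sR=12; mL=-30, mR=-18; mL+mR=-48 → advance -1; mR−mL=12 → turn +1·90°

0 120/13 40/3 -60/13 340/39 8 -1 N
1 30/13 15/4 -15/13 135/52 8 0 W
2 24/13 120/73 -12/13 684/949 7 0 S
3 12 60/13 -6 -18/13 7 1 E
4 120/17 24 -60/17 348/17 6 1 N
5 30/13 3 -15/13 24/13 6 2 W
6 8/3 120/61 -4/3 116/183 5 2 S
7 60 12 -30 -18 5 3 E
final 4 3 N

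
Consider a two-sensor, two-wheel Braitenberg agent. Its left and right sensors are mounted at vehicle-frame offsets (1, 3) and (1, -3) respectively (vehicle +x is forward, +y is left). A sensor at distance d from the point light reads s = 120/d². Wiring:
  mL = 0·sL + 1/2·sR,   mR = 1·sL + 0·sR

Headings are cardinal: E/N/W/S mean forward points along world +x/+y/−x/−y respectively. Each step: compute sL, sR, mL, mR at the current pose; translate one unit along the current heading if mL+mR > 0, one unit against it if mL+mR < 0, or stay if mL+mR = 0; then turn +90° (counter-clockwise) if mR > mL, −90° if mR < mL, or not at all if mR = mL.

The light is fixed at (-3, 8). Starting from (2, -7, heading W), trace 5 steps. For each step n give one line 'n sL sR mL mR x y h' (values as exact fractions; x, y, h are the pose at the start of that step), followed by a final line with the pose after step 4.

0 6/17 3/4 3/8 6/17 2 -7 W
1 120/197 24/49 12/49 120/197 1 -7 N
2 60/149 12/13 6/13 60/149 1 -6 W
3 120/169 24/41 12/41 120/169 0 -6 N
4 6/13 15/13 15/26 6/13 0 -5 W
final -1 -5 N

n=0: pose=(2,-7,W); sL=6/17, sR=3/4; mL=3/8, mR=6/17; mL+mR=99/136 → advance +1; mR−mL=-3/136 → turn -1·90°
n=1: pose=(1,-7,N); sL=120/197, sR=24/49; mL=12/49, mR=120/197; mL+mR=8244/9653 → advance +1; mR−mL=3516/9653 → turn +1·90°
n=2: pose=(1,-6,W); sL=60/149, sR=12/13; mL=6/13, mR=60/149; mL+mR=1674/1937 → advance +1; mR−mL=-114/1937 → turn -1·90°
n=3: pose=(0,-6,N); sL=120/169, sR=24/41; mL=12/41, mR=120/169; mL+mR=6948/6929 → advance +1; mR−mL=2892/6929 → turn +1·90°
n=4: pose=(0,-5,W); sL=6/13, sR=15/13; mL=15/26, mR=6/13; mL+mR=27/26 → advance +1; mR−mL=-3/26 → turn -1·90°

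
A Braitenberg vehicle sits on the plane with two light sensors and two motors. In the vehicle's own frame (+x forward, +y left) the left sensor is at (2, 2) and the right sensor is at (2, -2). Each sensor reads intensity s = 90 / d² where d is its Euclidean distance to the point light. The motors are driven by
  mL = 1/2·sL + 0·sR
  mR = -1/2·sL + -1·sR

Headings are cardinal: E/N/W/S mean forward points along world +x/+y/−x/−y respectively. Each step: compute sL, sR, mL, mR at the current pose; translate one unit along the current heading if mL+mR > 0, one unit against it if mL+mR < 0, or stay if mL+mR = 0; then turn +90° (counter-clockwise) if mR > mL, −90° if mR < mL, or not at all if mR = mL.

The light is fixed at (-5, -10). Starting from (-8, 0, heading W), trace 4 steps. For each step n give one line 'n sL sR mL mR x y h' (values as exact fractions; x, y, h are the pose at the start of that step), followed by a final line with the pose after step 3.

0 90/89 90/169 45/89 -15615/15041 -8 0 W
1 9/16 5/8 9/32 -29/32 -7 0 N
2 90/121 90/49 45/121 -13095/5929 -7 -1 E
3 9/5 45/37 9/10 -783/370 -8 -1 S
final -8 0 W

n=0: pose=(-8,0,W); sL=90/89, sR=90/169; mL=45/89, mR=-15615/15041; mL+mR=-90/169 → advance -1; mR−mL=-23220/15041 → turn -1·90°
n=1: pose=(-7,0,N); sL=9/16, sR=5/8; mL=9/32, mR=-29/32; mL+mR=-5/8 → advance -1; mR−mL=-19/16 → turn -1·90°
n=2: pose=(-7,-1,E); sL=90/121, sR=90/49; mL=45/121, mR=-13095/5929; mL+mR=-90/49 → advance -1; mR−mL=-15300/5929 → turn -1·90°
n=3: pose=(-8,-1,S); sL=9/5, sR=45/37; mL=9/10, mR=-783/370; mL+mR=-45/37 → advance -1; mR−mL=-558/185 → turn -1·90°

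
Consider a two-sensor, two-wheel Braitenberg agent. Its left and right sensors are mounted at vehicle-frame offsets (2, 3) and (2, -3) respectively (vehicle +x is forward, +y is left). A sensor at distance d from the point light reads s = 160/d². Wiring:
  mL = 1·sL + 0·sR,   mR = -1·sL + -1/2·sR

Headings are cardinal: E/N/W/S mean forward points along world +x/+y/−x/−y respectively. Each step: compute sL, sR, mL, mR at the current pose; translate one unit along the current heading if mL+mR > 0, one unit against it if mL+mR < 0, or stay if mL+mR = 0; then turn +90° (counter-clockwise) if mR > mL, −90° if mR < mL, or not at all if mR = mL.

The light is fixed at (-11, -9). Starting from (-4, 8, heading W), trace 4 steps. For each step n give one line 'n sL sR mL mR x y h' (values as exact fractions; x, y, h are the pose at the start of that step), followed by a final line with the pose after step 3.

0 160/221 32/85 160/221 -1008/1105 -4 8 W
1 80/193 80/241 80/193 -27000/46513 -3 8 N
2 160/461 160/269 160/461 -79920/124009 -3 7 E
3 20/37 40/53 20/37 -1800/1961 -4 7 S
final -4 8 W

n=0: pose=(-4,8,W); sL=160/221, sR=32/85; mL=160/221, mR=-1008/1105; mL+mR=-16/85 → advance -1; mR−mL=-1808/1105 → turn -1·90°
n=1: pose=(-3,8,N); sL=80/193, sR=80/241; mL=80/193, mR=-27000/46513; mL+mR=-40/241 → advance -1; mR−mL=-46280/46513 → turn -1·90°
n=2: pose=(-3,7,E); sL=160/461, sR=160/269; mL=160/461, mR=-79920/124009; mL+mR=-80/269 → advance -1; mR−mL=-122960/124009 → turn -1·90°
n=3: pose=(-4,7,S); sL=20/37, sR=40/53; mL=20/37, mR=-1800/1961; mL+mR=-20/53 → advance -1; mR−mL=-2860/1961 → turn -1·90°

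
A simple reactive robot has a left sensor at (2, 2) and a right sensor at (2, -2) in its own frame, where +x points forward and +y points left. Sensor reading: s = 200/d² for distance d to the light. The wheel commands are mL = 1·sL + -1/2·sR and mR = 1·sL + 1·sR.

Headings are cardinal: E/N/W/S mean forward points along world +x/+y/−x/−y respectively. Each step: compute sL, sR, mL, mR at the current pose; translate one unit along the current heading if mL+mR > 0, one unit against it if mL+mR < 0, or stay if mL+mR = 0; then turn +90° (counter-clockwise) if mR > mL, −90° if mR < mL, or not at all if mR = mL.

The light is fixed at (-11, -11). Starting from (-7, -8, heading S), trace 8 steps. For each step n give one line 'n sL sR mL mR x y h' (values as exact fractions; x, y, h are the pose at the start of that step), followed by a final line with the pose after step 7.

0 200/37 40 -540/37 1680/37 -7 -8 S
1 50/13 50/9 125/117 1100/117 -7 -9 E
2 8 40/13 84/13 144/13 -6 -9 N
3 20 100/17 290/17 440/17 -6 -8 W
4 200/37 40 -540/37 1680/37 -7 -8 S
5 50/13 50/9 125/117 1100/117 -7 -9 E
6 8 40/13 84/13 144/13 -6 -9 N
7 20 100/17 290/17 440/17 -6 -8 W
final -7 -8 S

n=0: pose=(-7,-8,S); sL=200/37, sR=40; mL=-540/37, mR=1680/37; mL+mR=1140/37 → advance +1; mR−mL=60 → turn +1·90°
n=1: pose=(-7,-9,E); sL=50/13, sR=50/9; mL=125/117, mR=1100/117; mL+mR=1225/117 → advance +1; mR−mL=25/3 → turn +1·90°
n=2: pose=(-6,-9,N); sL=8, sR=40/13; mL=84/13, mR=144/13; mL+mR=228/13 → advance +1; mR−mL=60/13 → turn +1·90°
n=3: pose=(-6,-8,W); sL=20, sR=100/17; mL=290/17, mR=440/17; mL+mR=730/17 → advance +1; mR−mL=150/17 → turn +1·90°
n=4: pose=(-7,-8,S); sL=200/37, sR=40; mL=-540/37, mR=1680/37; mL+mR=1140/37 → advance +1; mR−mL=60 → turn +1·90°
n=5: pose=(-7,-9,E); sL=50/13, sR=50/9; mL=125/117, mR=1100/117; mL+mR=1225/117 → advance +1; mR−mL=25/3 → turn +1·90°
n=6: pose=(-6,-9,N); sL=8, sR=40/13; mL=84/13, mR=144/13; mL+mR=228/13 → advance +1; mR−mL=60/13 → turn +1·90°
n=7: pose=(-6,-8,W); sL=20, sR=100/17; mL=290/17, mR=440/17; mL+mR=730/17 → advance +1; mR−mL=150/17 → turn +1·90°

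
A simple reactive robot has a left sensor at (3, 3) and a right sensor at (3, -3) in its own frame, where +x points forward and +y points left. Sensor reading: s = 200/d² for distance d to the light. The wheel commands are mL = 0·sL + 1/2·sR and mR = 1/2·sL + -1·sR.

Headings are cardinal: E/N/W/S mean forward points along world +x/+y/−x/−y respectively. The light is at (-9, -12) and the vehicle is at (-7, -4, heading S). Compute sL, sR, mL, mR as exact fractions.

left sensor world pos  = (-4, -7); dL² = 50
right sensor world pos = (-10, -7); dR² = 26
sL = 200/50 = 4
sR = 200/26 = 100/13
mL = 0·sL + 1/2·sR = 50/13
mR = 1/2·sL + -1·sR = -74/13

4 100/13 50/13 -74/13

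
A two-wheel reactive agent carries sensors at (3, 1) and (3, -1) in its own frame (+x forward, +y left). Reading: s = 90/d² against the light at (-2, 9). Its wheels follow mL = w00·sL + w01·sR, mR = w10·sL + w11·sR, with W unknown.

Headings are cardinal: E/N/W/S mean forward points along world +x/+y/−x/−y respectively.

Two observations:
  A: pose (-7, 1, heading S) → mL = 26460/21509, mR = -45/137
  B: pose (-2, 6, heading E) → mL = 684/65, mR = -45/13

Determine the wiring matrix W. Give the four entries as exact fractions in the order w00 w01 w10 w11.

1 1 -1/2 0

obs A: pose=(-7,1,S) → sL=90/137, sR=90/157, mL=26460/21509, mR=-45/137
obs B: pose=(-2,6,E) → sL=90/13, sR=18/5, mL=684/65, mR=-45/13
sensor matrix S = [[90/137, 90/157], [90/13, 18/5]]; det S = -448416/279617
solve [mL_A; mL_B] = S·[w00; w01] and [mR_A; mR_B] = S·[w10; w11]:
  w00 = 1, w01 = 1, w10 = -1/2, w11 = 0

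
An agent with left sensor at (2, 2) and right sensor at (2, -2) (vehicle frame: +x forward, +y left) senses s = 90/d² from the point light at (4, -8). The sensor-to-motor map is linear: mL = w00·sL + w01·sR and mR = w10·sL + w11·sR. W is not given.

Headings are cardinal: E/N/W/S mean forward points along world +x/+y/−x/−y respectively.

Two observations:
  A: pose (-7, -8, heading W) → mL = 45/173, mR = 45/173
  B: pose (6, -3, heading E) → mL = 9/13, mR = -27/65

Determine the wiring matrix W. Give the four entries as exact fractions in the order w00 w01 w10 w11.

obs A: pose=(-7,-8,W) → sL=90/173, sR=90/173, mL=45/173, mR=45/173
obs B: pose=(6,-3,E) → sL=18/13, sR=18/5, mL=9/13, mR=-27/65
sensor matrix S = [[90/173, 90/173], [18/13, 18/5]]; det S = 2592/2249
solve [mL_A; mL_B] = S·[w00; w01] and [mR_A; mR_B] = S·[w10; w11]:
  w00 = 1/2, w01 = 0, w10 = 1, w11 = -1/2

1/2 0 1 -1/2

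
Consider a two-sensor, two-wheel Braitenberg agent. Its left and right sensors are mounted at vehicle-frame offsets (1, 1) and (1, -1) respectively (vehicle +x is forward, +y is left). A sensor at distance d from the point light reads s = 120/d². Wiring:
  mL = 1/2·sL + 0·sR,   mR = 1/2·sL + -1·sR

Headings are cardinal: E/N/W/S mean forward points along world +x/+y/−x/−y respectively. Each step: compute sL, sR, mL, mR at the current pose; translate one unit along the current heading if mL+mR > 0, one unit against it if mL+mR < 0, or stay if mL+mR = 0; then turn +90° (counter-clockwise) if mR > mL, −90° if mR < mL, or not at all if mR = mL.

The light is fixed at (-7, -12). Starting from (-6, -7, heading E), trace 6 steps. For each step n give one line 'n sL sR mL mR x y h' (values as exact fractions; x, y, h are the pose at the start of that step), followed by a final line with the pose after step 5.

n=0: pose=(-6,-7,E); sL=3, sR=6; mL=3/2, mR=-9/2; mL+mR=-3 → advance -1; mR−mL=-6 → turn -1·90°
n=1: pose=(-7,-7,S); sL=120/17, sR=120/17; mL=60/17, mR=-60/17; mL+mR=0 → advance +0; mR−mL=-120/17 → turn -1·90°
n=2: pose=(-7,-7,W); sL=120/17, sR=120/37; mL=60/17, mR=180/629; mL+mR=2400/629 → advance +1; mR−mL=-120/37 → turn -1·90°
n=3: pose=(-8,-7,N); sL=3, sR=10/3; mL=3/2, mR=-11/6; mL+mR=-1/3 → advance -1; mR−mL=-10/3 → turn -1·90°
n=4: pose=(-8,-8,E); sL=24/5, sR=40/3; mL=12/5, mR=-164/15; mL+mR=-128/15 → advance -1; mR−mL=-40/3 → turn -1·90°
n=5: pose=(-9,-8,S); sL=12, sR=20/3; mL=6, mR=-2/3; mL+mR=16/3 → advance +1; mR−mL=-20/3 → turn -1·90°

0 3 6 3/2 -9/2 -6 -7 E
1 120/17 120/17 60/17 -60/17 -7 -7 S
2 120/17 120/37 60/17 180/629 -7 -7 W
3 3 10/3 3/2 -11/6 -8 -7 N
4 24/5 40/3 12/5 -164/15 -8 -8 E
5 12 20/3 6 -2/3 -9 -8 S
final -9 -9 W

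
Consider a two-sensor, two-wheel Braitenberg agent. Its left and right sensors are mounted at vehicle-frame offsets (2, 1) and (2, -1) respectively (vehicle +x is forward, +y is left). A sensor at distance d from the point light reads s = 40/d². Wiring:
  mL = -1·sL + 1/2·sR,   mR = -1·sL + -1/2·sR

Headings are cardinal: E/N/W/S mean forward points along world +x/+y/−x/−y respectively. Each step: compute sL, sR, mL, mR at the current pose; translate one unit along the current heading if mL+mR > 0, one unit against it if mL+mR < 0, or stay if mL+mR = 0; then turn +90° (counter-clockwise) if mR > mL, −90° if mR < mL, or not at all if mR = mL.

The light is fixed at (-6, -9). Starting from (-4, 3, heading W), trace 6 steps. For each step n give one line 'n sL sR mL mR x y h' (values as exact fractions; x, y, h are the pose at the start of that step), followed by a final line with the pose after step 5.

0 40/121 40/169 -4340/20449 -9180/20449 -4 3 W
1 1/5 10/53 -28/265 -78/265 -3 3 N
2 40/169 8/25 -324/4225 -1676/4225 -3 2 E
3 4/9 20/41 -74/369 -254/369 -4 2 S
4 40/121 40/169 -4340/20449 -9180/20449 -4 3 W
5 1/5 10/53 -28/265 -78/265 -3 3 N
final -3 2 E

n=0: pose=(-4,3,W); sL=40/121, sR=40/169; mL=-4340/20449, mR=-9180/20449; mL+mR=-80/121 → advance -1; mR−mL=-40/169 → turn -1·90°
n=1: pose=(-3,3,N); sL=1/5, sR=10/53; mL=-28/265, mR=-78/265; mL+mR=-2/5 → advance -1; mR−mL=-10/53 → turn -1·90°
n=2: pose=(-3,2,E); sL=40/169, sR=8/25; mL=-324/4225, mR=-1676/4225; mL+mR=-80/169 → advance -1; mR−mL=-8/25 → turn -1·90°
n=3: pose=(-4,2,S); sL=4/9, sR=20/41; mL=-74/369, mR=-254/369; mL+mR=-8/9 → advance -1; mR−mL=-20/41 → turn -1·90°
n=4: pose=(-4,3,W); sL=40/121, sR=40/169; mL=-4340/20449, mR=-9180/20449; mL+mR=-80/121 → advance -1; mR−mL=-40/169 → turn -1·90°
n=5: pose=(-3,3,N); sL=1/5, sR=10/53; mL=-28/265, mR=-78/265; mL+mR=-2/5 → advance -1; mR−mL=-10/53 → turn -1·90°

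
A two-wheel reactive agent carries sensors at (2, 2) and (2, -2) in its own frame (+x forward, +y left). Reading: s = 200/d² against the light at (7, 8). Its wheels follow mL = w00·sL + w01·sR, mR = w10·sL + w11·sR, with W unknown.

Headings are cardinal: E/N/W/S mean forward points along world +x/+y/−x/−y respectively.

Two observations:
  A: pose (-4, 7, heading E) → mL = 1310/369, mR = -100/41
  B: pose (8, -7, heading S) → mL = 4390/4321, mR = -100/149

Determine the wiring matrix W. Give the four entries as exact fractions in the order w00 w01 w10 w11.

obs A: pose=(-4,7,E) → sL=100/41, sR=20/9, mL=1310/369, mR=-100/41
obs B: pose=(8,-7,S) → sL=100/149, sR=20/29, mL=4390/4321, mR=-100/149
sensor matrix S = [[100/41, 20/9], [100/149, 20/29]]; det S = 304000/1594449
solve [mL_A; mL_B] = S·[w00; w01] and [mR_A; mR_B] = S·[w10; w11]:
  w00 = 1, w01 = 1/2, w10 = -1, w11 = 0

1 1/2 -1 0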